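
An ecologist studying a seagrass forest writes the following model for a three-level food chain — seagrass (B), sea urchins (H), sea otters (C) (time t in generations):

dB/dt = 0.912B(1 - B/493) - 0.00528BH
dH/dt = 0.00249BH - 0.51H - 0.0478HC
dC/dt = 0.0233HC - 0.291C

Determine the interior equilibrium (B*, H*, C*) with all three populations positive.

From dC/dt = 0: 0.0233H* = 0.291, so H* = 12.5.
From dB/dt = 0: 0.912(1 - B*/493) = 0.00528·12.5, giving B* = 493·(1 - 0.0723) = 457.
From dH/dt = 0: 0.00249·457 - 0.51 = 0.0478C*, so C* = 0.629/0.0478 = 13.2.

B* ≈ 457, H* ≈ 12.5, C* ≈ 13.2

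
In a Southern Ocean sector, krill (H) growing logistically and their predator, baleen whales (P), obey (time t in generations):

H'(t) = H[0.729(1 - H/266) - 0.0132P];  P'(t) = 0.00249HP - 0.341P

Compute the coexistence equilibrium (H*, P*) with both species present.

H* ≈ 137, P* ≈ 26.8

From dP/dt = 0 with P > 0: 0.00249H* = 0.341, so H* = 137.
Substitute into dH/dt = 0: 0.729(1 - 137/266) = 0.0132P*.
The bracket is 0.485, giving P* = 0.354/0.0132 = 26.8.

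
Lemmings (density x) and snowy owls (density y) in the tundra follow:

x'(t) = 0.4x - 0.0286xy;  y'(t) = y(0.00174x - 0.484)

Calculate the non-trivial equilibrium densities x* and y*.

x* ≈ 278, y* ≈ 14

Set dy/dt = 0 with y > 0: 0.00174x - 0.484 = 0, so x* = 0.484/0.00174 = 278.
Set dx/dt = 0 with x > 0: 0.4 - 0.0286y = 0, so y* = 0.4/0.0286 = 14.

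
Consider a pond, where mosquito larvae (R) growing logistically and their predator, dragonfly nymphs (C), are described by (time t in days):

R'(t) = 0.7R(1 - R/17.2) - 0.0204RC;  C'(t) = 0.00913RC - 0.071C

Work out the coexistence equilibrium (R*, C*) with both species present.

From dC/dt = 0 with C > 0: 0.00913R* = 0.071, so R* = 7.78.
Substitute into dR/dt = 0: 0.7(1 - 7.78/17.2) = 0.0204C*.
The bracket is 0.548, giving C* = 0.384/0.0204 = 18.8.

R* ≈ 7.78, C* ≈ 18.8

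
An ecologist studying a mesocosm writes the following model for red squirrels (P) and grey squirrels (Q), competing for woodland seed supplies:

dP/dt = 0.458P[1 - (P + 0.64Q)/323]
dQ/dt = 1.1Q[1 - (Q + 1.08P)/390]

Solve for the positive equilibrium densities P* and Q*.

P* ≈ 238, Q* ≈ 133

Setting both brackets to zero gives the nullclines P + 0.64Q = 323 and 1.08P + Q = 390.
Substituting Q = 390 - 1.08P into the first: P(1 - 0.64·1.08) = 323 - 0.64·390.
So P* = 73.4/0.309 = 238, and then Q* = 390 - 1.08·238 = 133.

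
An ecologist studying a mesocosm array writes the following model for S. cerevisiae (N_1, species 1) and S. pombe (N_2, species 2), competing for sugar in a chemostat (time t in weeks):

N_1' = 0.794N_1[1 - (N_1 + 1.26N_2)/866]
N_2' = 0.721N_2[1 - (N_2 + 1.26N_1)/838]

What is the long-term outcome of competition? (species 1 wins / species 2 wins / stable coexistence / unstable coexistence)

Compare the nullcline intercepts: K1/α12 = 866/1.26 = 687 < K2 = 838; K2/α21 = 838/1.26 = 665 < K1 = 866.
Since both are reversed, neither can invade when rare; the interior point is a saddle.

unstable coexistence (outcome depends on initial conditions)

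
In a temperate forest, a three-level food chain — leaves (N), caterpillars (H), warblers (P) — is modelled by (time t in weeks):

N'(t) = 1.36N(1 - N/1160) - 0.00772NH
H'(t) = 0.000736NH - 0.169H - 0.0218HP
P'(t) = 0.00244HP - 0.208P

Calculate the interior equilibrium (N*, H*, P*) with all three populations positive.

N* ≈ 599, H* ≈ 85.2, P* ≈ 12.5

From dP/dt = 0: 0.00244H* = 0.208, so H* = 85.2.
From dN/dt = 0: 1.36(1 - N*/1160) = 0.00772·85.2, giving N* = 1160·(1 - 0.484) = 599.
From dH/dt = 0: 0.000736·599 - 0.169 = 0.0218P*, so P* = 0.272/0.0218 = 12.5.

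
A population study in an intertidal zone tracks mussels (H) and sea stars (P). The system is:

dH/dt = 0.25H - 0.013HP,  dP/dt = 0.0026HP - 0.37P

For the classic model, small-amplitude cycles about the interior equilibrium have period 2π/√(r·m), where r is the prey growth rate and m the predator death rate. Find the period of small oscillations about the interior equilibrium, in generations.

Here r = 0.25 and m = 0.37, so r·m = 0.0925.
ω = √0.0925 = 0.304 per generation, hence T = 2π/ω ≈ 20.7 generations.

T ≈ 20.7 generations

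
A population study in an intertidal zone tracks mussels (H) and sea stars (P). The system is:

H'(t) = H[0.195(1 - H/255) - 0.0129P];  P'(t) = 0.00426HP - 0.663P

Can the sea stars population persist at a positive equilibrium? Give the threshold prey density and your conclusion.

Threshold H = 156; K > 156, so yes, the predator persists.

The predator equation gives dP/dt > 0 only when H > 0.663/0.00426 = 156.
Without the predator, H → K = 255. Since 255 > 156, the predator can invade and persist.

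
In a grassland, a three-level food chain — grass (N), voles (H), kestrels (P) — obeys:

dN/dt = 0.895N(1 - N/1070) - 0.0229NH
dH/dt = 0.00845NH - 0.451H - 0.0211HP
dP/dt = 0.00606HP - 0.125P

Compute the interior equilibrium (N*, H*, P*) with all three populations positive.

N* ≈ 505, H* ≈ 20.6, P* ≈ 181

From dP/dt = 0: 0.00606H* = 0.125, so H* = 20.6.
From dN/dt = 0: 0.895(1 - N*/1070) = 0.0229·20.6, giving N* = 1070·(1 - 0.528) = 505.
From dH/dt = 0: 0.00845·505 - 0.451 = 0.0211P*, so P* = 3.82/0.0211 = 181.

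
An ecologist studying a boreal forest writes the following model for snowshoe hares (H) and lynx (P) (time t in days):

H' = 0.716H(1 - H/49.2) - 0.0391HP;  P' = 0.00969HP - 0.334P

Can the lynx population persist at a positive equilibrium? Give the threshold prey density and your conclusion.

Threshold H = 34.5; K > 34.5, so yes, the predator persists.

The predator equation gives dP/dt > 0 only when H > 0.334/0.00969 = 34.5.
Without the predator, H → K = 49.2. Since 49.2 > 34.5, the predator can invade and persist.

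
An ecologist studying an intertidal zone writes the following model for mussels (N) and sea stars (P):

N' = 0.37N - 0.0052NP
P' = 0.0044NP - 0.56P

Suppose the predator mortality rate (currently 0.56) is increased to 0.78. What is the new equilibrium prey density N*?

At the interior fixed point, setting dP/dt = 0 with P > 0 fixes N* = (predator death rate)/(NP coefficient) — independent of the other coefficients.
With the change, N* = 0.78/0.0044 = 177; it rises from 127.

N* ≈ 177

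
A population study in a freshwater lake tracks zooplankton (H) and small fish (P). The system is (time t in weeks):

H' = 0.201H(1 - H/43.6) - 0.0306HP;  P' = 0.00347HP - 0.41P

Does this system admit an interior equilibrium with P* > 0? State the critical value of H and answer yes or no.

Threshold H = 118; K < 118, so no, the predator goes extinct.

The predator equation gives dP/dt > 0 only when H > 0.41/0.00347 = 118.
Without the predator, H → K = 43.6. Since 43.6 < 118, the predator cannot invade.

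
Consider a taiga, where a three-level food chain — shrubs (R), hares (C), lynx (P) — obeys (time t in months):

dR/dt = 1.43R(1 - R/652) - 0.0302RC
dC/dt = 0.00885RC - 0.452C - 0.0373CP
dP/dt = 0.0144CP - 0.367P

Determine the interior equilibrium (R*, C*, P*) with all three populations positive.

R* ≈ 301, C* ≈ 25.5, P* ≈ 59.3

From dP/dt = 0: 0.0144C* = 0.367, so C* = 25.5.
From dR/dt = 0: 1.43(1 - R*/652) = 0.0302·25.5, giving R* = 652·(1 - 0.538) = 301.
From dC/dt = 0: 0.00885·301 - 0.452 = 0.0373P*, so P* = 2.21/0.0373 = 59.3.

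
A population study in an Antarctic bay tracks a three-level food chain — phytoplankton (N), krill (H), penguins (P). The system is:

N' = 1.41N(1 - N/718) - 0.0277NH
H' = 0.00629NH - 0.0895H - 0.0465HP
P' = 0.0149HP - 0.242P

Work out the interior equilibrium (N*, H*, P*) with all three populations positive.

From dP/dt = 0: 0.0149H* = 0.242, so H* = 16.2.
From dN/dt = 0: 1.41(1 - N*/718) = 0.0277·16.2, giving N* = 718·(1 - 0.319) = 489.
From dH/dt = 0: 0.00629·489 - 0.0895 = 0.0465P*, so P* = 2.99/0.0465 = 64.2.

N* ≈ 489, H* ≈ 16.2, P* ≈ 64.2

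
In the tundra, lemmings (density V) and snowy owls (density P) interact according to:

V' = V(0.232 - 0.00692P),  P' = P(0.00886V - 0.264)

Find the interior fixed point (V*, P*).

V* ≈ 29.8, P* ≈ 33.5

Set dP/dt = 0 with P > 0: 0.00886V - 0.264 = 0, so V* = 0.264/0.00886 = 29.8.
Set dV/dt = 0 with V > 0: 0.232 - 0.00692P = 0, so P* = 0.232/0.00692 = 33.5.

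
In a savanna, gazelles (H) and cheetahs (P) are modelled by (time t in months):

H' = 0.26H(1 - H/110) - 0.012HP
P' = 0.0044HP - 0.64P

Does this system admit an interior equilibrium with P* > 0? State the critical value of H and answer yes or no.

The predator equation gives dP/dt > 0 only when H > 0.64/0.0044 = 145.
Without the predator, H → K = 110. Since 110 < 145, the predator cannot invade.

Threshold H = 145; K < 145, so no, the predator goes extinct.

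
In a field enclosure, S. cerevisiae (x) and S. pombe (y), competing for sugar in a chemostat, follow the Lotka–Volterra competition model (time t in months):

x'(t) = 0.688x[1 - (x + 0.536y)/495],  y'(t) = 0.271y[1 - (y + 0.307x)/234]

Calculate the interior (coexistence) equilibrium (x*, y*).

Setting both brackets to zero gives the nullclines x + 0.536y = 495 and 0.307x + y = 234.
Substituting y = 234 - 0.307x into the first: x(1 - 0.536·0.307) = 495 - 0.536·234.
So x* = 370/0.835 = 442, and then y* = 234 - 0.307·442 = 98.2.

x* ≈ 442, y* ≈ 98.2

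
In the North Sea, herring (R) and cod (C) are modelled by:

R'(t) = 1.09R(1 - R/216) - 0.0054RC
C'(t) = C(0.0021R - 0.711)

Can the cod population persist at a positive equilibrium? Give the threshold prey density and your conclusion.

The predator equation gives dC/dt > 0 only when R > 0.711/0.0021 = 339.
Without the predator, R → K = 216. Since 216 < 339, the predator cannot invade.

Threshold R = 339; K < 339, so no, the predator goes extinct.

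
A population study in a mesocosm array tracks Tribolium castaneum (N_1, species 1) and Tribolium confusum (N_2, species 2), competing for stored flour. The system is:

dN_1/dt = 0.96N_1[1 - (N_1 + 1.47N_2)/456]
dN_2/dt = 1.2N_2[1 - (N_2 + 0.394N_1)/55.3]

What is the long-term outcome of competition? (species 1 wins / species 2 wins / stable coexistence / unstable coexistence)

species 1 excludes species 2

Compare the nullcline intercepts: K1/α12 = 456/1.47 = 310 > K2 = 55.3; K2/α21 = 55.3/0.394 = 140 < K1 = 456.
Since the inequalities point opposite ways, species 1 can invade but species 2 cannot.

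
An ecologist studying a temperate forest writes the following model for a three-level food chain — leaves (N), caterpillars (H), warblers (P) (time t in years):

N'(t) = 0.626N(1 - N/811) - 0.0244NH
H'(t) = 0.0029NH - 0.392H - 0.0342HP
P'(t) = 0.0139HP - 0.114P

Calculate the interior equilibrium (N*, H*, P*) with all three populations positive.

N* ≈ 552, H* ≈ 8.2, P* ≈ 35.3

From dP/dt = 0: 0.0139H* = 0.114, so H* = 8.2.
From dN/dt = 0: 0.626(1 - N*/811) = 0.0244·8.2, giving N* = 811·(1 - 0.32) = 552.
From dH/dt = 0: 0.0029·552 - 0.392 = 0.0342P*, so P* = 1.21/0.0342 = 35.3.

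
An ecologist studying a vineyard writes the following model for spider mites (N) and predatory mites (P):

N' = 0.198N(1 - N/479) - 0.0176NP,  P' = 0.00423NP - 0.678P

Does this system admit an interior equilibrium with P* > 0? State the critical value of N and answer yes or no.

The predator equation gives dP/dt > 0 only when N > 0.678/0.00423 = 160.
Without the predator, N → K = 479. Since 479 > 160, the predator can invade and persist.

Threshold N = 160; K > 160, so yes, the predator persists.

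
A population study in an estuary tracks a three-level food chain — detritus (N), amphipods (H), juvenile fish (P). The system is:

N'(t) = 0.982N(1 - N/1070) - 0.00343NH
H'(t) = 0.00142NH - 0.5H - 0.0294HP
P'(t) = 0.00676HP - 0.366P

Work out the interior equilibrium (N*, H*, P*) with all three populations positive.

From dP/dt = 0: 0.00676H* = 0.366, so H* = 54.1.
From dN/dt = 0: 0.982(1 - N*/1070) = 0.00343·54.1, giving N* = 1070·(1 - 0.189) = 868.
From dH/dt = 0: 0.00142·868 - 0.5 = 0.0294P*, so P* = 0.732/0.0294 = 24.9.

N* ≈ 868, H* ≈ 54.1, P* ≈ 24.9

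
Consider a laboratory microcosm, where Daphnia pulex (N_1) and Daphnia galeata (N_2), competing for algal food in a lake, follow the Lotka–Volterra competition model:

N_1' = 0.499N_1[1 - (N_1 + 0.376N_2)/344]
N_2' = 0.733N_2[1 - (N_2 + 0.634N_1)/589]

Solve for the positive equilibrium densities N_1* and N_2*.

N_1* ≈ 161, N_2* ≈ 487

Setting both brackets to zero gives the nullclines N_1 + 0.376N_2 = 344 and 0.634N_1 + N_2 = 589.
Substituting N_2 = 589 - 0.634N_1 into the first: N_1(1 - 0.376·0.634) = 344 - 0.376·589.
So N_1* = 123/0.762 = 161, and then N_2* = 589 - 0.634·161 = 487.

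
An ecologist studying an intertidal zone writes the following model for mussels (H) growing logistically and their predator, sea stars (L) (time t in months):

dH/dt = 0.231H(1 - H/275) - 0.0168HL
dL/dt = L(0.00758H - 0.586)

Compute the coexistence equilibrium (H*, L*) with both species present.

From dL/dt = 0 with L > 0: 0.00758H* = 0.586, so H* = 77.3.
Substitute into dH/dt = 0: 0.231(1 - 77.3/275) = 0.0168L*.
The bracket is 0.719, giving L* = 0.166/0.0168 = 9.88.

H* ≈ 77.3, L* ≈ 9.88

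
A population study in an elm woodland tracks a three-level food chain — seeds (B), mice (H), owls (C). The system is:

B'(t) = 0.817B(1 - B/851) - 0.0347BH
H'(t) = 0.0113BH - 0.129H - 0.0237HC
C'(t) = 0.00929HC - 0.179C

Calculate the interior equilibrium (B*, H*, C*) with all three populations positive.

From dC/dt = 0: 0.00929H* = 0.179, so H* = 19.3.
From dB/dt = 0: 0.817(1 - B*/851) = 0.0347·19.3, giving B* = 851·(1 - 0.818) = 155.
From dH/dt = 0: 0.0113·155 - 0.129 = 0.0237C*, so C* = 1.62/0.0237 = 68.3.

B* ≈ 155, H* ≈ 19.3, C* ≈ 68.3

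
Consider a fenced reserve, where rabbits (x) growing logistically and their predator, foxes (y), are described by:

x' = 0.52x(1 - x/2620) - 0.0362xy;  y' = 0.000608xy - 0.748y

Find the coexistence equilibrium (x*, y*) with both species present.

x* ≈ 1230, y* ≈ 7.62

From dy/dt = 0 with y > 0: 0.000608x* = 0.748, so x* = 1230.
Substitute into dx/dt = 0: 0.52(1 - 1230/2620) = 0.0362y*.
The bracket is 0.53, giving y* = 0.276/0.0362 = 7.62.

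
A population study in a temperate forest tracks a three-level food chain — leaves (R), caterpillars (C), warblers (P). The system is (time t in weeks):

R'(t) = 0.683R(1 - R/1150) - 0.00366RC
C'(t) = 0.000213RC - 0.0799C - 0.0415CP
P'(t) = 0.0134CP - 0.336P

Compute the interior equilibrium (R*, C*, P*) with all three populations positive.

R* ≈ 995, C* ≈ 25.1, P* ≈ 3.18

From dP/dt = 0: 0.0134C* = 0.336, so C* = 25.1.
From dR/dt = 0: 0.683(1 - R*/1150) = 0.00366·25.1, giving R* = 1150·(1 - 0.134) = 995.
From dC/dt = 0: 0.000213·995 - 0.0799 = 0.0415P*, so P* = 0.132/0.0415 = 3.18.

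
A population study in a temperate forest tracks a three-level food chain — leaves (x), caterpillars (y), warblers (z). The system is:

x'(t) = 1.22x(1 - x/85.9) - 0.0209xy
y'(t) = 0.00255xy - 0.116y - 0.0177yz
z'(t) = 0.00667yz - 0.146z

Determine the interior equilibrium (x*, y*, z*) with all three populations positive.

x* ≈ 53.7, y* ≈ 21.9, z* ≈ 1.18

From dz/dt = 0: 0.00667y* = 0.146, so y* = 21.9.
From dx/dt = 0: 1.22(1 - x*/85.9) = 0.0209·21.9, giving x* = 85.9·(1 - 0.375) = 53.7.
From dy/dt = 0: 0.00255·53.7 - 0.116 = 0.0177z*, so z* = 0.0209/0.0177 = 1.18.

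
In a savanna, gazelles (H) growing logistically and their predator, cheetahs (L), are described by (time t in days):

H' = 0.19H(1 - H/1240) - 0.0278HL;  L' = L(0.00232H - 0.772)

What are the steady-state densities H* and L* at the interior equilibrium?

H* ≈ 333, L* ≈ 5

From dL/dt = 0 with L > 0: 0.00232H* = 0.772, so H* = 333.
Substitute into dH/dt = 0: 0.19(1 - 333/1240) = 0.0278L*.
The bracket is 0.732, giving L* = 0.139/0.0278 = 5.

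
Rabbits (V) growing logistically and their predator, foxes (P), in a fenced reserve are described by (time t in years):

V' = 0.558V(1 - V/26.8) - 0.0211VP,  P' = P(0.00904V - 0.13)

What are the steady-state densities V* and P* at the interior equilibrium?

From dP/dt = 0 with P > 0: 0.00904V* = 0.13, so V* = 14.4.
Substitute into dV/dt = 0: 0.558(1 - 14.4/26.8) = 0.0211P*.
The bracket is 0.463, giving P* = 0.259/0.0211 = 12.3.

V* ≈ 14.4, P* ≈ 12.3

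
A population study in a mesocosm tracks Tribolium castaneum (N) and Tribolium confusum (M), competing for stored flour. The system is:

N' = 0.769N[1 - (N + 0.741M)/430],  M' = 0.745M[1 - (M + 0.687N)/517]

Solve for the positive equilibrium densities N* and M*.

N* ≈ 95.5, M* ≈ 451

Setting both brackets to zero gives the nullclines N + 0.741M = 430 and 0.687N + M = 517.
Substituting M = 517 - 0.687N into the first: N(1 - 0.741·0.687) = 430 - 0.741·517.
So N* = 46.9/0.491 = 95.5, and then M* = 517 - 0.687·95.5 = 451.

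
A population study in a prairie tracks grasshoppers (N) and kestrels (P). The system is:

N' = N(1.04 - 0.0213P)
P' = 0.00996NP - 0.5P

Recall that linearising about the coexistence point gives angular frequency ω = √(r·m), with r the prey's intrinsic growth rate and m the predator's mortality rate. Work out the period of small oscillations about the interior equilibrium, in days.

T ≈ 8.71 days

Here r = 1.04 and m = 0.5, so r·m = 0.52.
ω = √0.52 = 0.721 per day, hence T = 2π/ω ≈ 8.71 days.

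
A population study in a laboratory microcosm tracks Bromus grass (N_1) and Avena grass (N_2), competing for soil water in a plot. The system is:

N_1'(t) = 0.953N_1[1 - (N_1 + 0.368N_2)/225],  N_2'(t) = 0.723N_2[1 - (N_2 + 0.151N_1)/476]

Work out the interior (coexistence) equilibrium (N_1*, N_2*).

Setting both brackets to zero gives the nullclines N_1 + 0.368N_2 = 225 and 0.151N_1 + N_2 = 476.
Substituting N_2 = 476 - 0.151N_1 into the first: N_1(1 - 0.368·0.151) = 225 - 0.368·476.
So N_1* = 49.8/0.944 = 52.8, and then N_2* = 476 - 0.151·52.8 = 468.

N_1* ≈ 52.8, N_2* ≈ 468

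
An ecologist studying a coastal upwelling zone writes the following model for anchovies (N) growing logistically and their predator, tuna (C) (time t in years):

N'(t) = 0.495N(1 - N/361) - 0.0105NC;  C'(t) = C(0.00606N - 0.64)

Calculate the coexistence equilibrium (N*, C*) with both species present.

N* ≈ 106, C* ≈ 33.4

From dC/dt = 0 with C > 0: 0.00606N* = 0.64, so N* = 106.
Substitute into dN/dt = 0: 0.495(1 - 106/361) = 0.0105C*.
The bracket is 0.707, giving C* = 0.35/0.0105 = 33.4.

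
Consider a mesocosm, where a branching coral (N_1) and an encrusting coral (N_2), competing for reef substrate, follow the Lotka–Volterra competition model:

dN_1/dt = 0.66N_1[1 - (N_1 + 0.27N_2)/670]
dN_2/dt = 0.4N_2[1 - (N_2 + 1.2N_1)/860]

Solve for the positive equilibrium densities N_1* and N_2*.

N_1* ≈ 648, N_2* ≈ 82.8

Setting both brackets to zero gives the nullclines N_1 + 0.27N_2 = 670 and 1.2N_1 + N_2 = 860.
Substituting N_2 = 860 - 1.2N_1 into the first: N_1(1 - 0.27·1.2) = 670 - 0.27·860.
So N_1* = 438/0.676 = 648, and then N_2* = 860 - 1.2·648 = 82.8.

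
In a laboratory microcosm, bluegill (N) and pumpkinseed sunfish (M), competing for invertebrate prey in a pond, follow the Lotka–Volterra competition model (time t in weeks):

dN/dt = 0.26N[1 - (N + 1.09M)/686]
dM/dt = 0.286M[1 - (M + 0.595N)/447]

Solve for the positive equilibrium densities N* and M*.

Setting both brackets to zero gives the nullclines N + 1.09M = 686 and 0.595N + M = 447.
Substituting M = 447 - 0.595N into the first: N(1 - 1.09·0.595) = 686 - 1.09·447.
So N* = 199/0.351 = 566, and then M* = 447 - 0.595·566 = 110.

N* ≈ 566, M* ≈ 110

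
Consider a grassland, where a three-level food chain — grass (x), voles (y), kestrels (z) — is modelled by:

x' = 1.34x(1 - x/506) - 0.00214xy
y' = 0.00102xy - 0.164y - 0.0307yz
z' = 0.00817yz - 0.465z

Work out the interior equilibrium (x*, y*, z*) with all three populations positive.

x* ≈ 460, y* ≈ 56.9, z* ≈ 9.94

From dz/dt = 0: 0.00817y* = 0.465, so y* = 56.9.
From dx/dt = 0: 1.34(1 - x*/506) = 0.00214·56.9, giving x* = 506·(1 - 0.0909) = 460.
From dy/dt = 0: 0.00102·460 - 0.164 = 0.0307z*, so z* = 0.305/0.0307 = 9.94.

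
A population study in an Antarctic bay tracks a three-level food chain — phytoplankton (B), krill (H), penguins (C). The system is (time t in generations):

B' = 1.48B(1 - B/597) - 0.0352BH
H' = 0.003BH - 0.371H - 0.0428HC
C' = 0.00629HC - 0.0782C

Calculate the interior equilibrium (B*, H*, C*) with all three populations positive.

From dC/dt = 0: 0.00629H* = 0.0782, so H* = 12.4.
From dB/dt = 0: 1.48(1 - B*/597) = 0.0352·12.4, giving B* = 597·(1 - 0.296) = 420.
From dH/dt = 0: 0.003·420 - 0.371 = 0.0428C*, so C* = 0.89/0.0428 = 20.8.

B* ≈ 420, H* ≈ 12.4, C* ≈ 20.8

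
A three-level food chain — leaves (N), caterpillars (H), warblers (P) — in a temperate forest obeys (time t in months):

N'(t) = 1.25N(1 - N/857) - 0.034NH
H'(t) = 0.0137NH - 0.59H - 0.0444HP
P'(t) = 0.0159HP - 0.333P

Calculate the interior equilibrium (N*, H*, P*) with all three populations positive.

From dP/dt = 0: 0.0159H* = 0.333, so H* = 20.9.
From dN/dt = 0: 1.25(1 - N*/857) = 0.034·20.9, giving N* = 857·(1 - 0.57) = 369.
From dH/dt = 0: 0.0137·369 - 0.59 = 0.0444P*, so P* = 4.46/0.0444 = 101.

N* ≈ 369, H* ≈ 20.9, P* ≈ 101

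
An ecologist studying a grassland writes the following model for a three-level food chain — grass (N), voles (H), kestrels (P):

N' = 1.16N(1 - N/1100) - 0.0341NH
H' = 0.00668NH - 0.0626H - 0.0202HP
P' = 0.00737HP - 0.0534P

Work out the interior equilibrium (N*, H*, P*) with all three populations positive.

N* ≈ 866, H* ≈ 7.25, P* ≈ 283

From dP/dt = 0: 0.00737H* = 0.0534, so H* = 7.25.
From dN/dt = 0: 1.16(1 - N*/1100) = 0.0341·7.25, giving N* = 1100·(1 - 0.213) = 866.
From dH/dt = 0: 0.00668·866 - 0.0626 = 0.0202P*, so P* = 5.72/0.0202 = 283.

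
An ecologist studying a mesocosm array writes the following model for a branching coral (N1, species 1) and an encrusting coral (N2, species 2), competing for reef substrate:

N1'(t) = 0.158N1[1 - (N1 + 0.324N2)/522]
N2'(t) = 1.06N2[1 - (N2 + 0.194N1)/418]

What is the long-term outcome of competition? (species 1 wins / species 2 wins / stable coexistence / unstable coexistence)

stable coexistence

Compare the nullcline intercepts: K1/α12 = 522/0.324 = 1610 > K2 = 418; K2/α21 = 418/0.194 = 2150 > K1 = 522.
Since both inequalities hold, each species can invade when rare, so the interior equilibrium is stable.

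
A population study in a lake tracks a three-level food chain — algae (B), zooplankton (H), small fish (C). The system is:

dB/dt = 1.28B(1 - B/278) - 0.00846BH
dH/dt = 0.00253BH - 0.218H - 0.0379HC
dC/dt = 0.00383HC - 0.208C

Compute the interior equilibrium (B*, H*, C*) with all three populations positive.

From dC/dt = 0: 0.00383H* = 0.208, so H* = 54.3.
From dB/dt = 0: 1.28(1 - B*/278) = 0.00846·54.3, giving B* = 278·(1 - 0.359) = 178.
From dH/dt = 0: 0.00253·178 - 0.218 = 0.0379C*, so C* = 0.233/0.0379 = 6.14.

B* ≈ 178, H* ≈ 54.3, C* ≈ 6.14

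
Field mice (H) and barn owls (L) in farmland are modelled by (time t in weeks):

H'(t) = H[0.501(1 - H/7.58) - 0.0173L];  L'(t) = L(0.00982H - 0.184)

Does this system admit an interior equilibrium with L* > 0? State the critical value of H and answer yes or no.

The predator equation gives dL/dt > 0 only when H > 0.184/0.00982 = 18.7.
Without the predator, H → K = 7.58. Since 7.58 < 18.7, the predator cannot invade.

Threshold H = 18.7; K < 18.7, so no, the predator goes extinct.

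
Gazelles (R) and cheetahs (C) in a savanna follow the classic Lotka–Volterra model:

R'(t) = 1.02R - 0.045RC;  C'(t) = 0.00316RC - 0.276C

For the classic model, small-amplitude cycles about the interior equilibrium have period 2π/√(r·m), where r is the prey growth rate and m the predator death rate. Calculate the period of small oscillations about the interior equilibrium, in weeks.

T ≈ 11.8 weeks

Here r = 1.02 and m = 0.276, so r·m = 0.282.
ω = √0.282 = 0.531 per week, hence T = 2π/ω ≈ 11.8 weeks.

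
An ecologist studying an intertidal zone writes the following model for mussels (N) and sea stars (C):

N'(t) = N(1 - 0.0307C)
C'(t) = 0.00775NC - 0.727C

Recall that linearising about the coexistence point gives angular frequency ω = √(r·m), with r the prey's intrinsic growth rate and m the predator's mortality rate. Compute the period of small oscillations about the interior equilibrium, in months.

T ≈ 7.37 months

Here r = 1 and m = 0.727, so r·m = 0.727.
ω = √0.727 = 0.853 per month, hence T = 2π/ω ≈ 7.37 months.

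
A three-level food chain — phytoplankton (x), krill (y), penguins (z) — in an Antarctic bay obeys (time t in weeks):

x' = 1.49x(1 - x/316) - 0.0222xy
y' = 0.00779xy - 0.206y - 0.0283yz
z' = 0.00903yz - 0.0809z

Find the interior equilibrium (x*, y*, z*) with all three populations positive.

From dz/dt = 0: 0.00903y* = 0.0809, so y* = 8.96.
From dx/dt = 0: 1.49(1 - x*/316) = 0.0222·8.96, giving x* = 316·(1 - 0.133) = 274.
From dy/dt = 0: 0.00779·274 - 0.206 = 0.0283z*, so z* = 1.93/0.0283 = 68.1.

x* ≈ 274, y* ≈ 8.96, z* ≈ 68.1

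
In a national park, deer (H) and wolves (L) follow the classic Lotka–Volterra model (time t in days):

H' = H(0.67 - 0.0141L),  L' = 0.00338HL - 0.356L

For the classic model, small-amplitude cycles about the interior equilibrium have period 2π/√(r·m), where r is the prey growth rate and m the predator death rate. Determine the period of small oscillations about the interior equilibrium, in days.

T ≈ 12.9 days

Here r = 0.67 and m = 0.356, so r·m = 0.239.
ω = √0.239 = 0.488 per day, hence T = 2π/ω ≈ 12.9 days.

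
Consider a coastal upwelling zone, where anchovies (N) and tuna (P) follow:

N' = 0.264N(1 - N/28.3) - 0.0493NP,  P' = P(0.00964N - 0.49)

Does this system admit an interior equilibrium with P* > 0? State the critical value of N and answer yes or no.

Threshold N = 50.8; K < 50.8, so no, the predator goes extinct.

The predator equation gives dP/dt > 0 only when N > 0.49/0.00964 = 50.8.
Without the predator, N → K = 28.3. Since 28.3 < 50.8, the predator cannot invade.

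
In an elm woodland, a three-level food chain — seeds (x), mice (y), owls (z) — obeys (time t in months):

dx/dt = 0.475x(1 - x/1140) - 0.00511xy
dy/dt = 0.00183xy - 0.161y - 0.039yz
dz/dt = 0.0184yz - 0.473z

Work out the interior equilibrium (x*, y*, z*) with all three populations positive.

x* ≈ 825, y* ≈ 25.7, z* ≈ 34.6

From dz/dt = 0: 0.0184y* = 0.473, so y* = 25.7.
From dx/dt = 0: 0.475(1 - x*/1140) = 0.00511·25.7, giving x* = 1140·(1 - 0.277) = 825.
From dy/dt = 0: 0.00183·825 - 0.161 = 0.039z*, so z* = 1.35/0.039 = 34.6.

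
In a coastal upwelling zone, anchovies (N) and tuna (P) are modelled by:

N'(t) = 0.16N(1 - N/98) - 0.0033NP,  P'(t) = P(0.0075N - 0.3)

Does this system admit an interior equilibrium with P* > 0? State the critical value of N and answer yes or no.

The predator equation gives dP/dt > 0 only when N > 0.3/0.0075 = 40.
Without the predator, N → K = 98. Since 98 > 40, the predator can invade and persist.

Threshold N = 40; K > 40, so yes, the predator persists.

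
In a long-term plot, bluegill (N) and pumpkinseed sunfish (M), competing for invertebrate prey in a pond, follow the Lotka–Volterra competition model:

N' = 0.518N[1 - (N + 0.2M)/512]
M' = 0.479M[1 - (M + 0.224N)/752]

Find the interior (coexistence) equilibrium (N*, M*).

N* ≈ 379, M* ≈ 667

Setting both brackets to zero gives the nullclines N + 0.2M = 512 and 0.224N + M = 752.
Substituting M = 752 - 0.224N into the first: N(1 - 0.2·0.224) = 512 - 0.2·752.
So N* = 362/0.955 = 379, and then M* = 752 - 0.224·379 = 667.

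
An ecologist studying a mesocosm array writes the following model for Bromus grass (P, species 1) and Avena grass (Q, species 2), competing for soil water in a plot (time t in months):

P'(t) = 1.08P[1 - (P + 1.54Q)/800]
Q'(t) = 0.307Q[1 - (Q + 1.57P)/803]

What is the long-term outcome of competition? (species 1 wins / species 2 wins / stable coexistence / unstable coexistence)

unstable coexistence (outcome depends on initial conditions)

Compare the nullcline intercepts: K1/α12 = 800/1.54 = 519 < K2 = 803; K2/α21 = 803/1.57 = 511 < K1 = 800.
Since both are reversed, neither can invade when rare; the interior point is a saddle.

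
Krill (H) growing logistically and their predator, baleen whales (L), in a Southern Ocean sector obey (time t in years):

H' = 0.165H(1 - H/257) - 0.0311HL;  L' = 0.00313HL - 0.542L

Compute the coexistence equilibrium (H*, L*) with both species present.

H* ≈ 173, L* ≈ 1.73

From dL/dt = 0 with L > 0: 0.00313H* = 0.542, so H* = 173.
Substitute into dH/dt = 0: 0.165(1 - 173/257) = 0.0311L*.
The bracket is 0.326, giving L* = 0.0538/0.0311 = 1.73.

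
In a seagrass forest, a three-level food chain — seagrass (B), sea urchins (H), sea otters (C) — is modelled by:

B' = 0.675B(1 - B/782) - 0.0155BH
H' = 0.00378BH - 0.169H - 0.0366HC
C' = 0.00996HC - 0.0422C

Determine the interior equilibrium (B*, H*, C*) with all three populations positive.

B* ≈ 706, H* ≈ 4.24, C* ≈ 68.3

From dC/dt = 0: 0.00996H* = 0.0422, so H* = 4.24.
From dB/dt = 0: 0.675(1 - B*/782) = 0.0155·4.24, giving B* = 782·(1 - 0.0973) = 706.
From dH/dt = 0: 0.00378·706 - 0.169 = 0.0366C*, so C* = 2.5/0.0366 = 68.3.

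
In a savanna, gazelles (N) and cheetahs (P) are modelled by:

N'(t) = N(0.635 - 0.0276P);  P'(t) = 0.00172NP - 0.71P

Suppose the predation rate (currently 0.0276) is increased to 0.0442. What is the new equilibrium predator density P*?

At the interior fixed point, setting dN/dt = 0 with N > 0 fixes P* = (prey growth rate)/(NP coefficient) — independent of the other coefficients.
With the change, P* = 0.635/0.0442 = 14.4; it falls from 23.

P* ≈ 14.4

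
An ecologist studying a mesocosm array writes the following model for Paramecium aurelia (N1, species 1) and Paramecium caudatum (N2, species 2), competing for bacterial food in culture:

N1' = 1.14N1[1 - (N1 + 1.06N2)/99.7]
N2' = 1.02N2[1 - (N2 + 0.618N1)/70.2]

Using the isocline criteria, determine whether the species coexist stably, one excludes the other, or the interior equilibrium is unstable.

stable coexistence

Compare the nullcline intercepts: K1/α12 = 99.7/1.06 = 94.1 > K2 = 70.2; K2/α21 = 70.2/0.618 = 114 > K1 = 99.7.
Since both inequalities hold, each species can invade when rare, so the interior equilibrium is stable.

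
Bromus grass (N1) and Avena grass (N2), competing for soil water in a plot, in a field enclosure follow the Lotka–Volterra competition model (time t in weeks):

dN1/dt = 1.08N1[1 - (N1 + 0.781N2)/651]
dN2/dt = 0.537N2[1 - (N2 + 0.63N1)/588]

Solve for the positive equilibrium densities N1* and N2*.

Setting both brackets to zero gives the nullclines N1 + 0.781N2 = 651 and 0.63N1 + N2 = 588.
Substituting N2 = 588 - 0.63N1 into the first: N1(1 - 0.781·0.63) = 651 - 0.781·588.
So N1* = 192/0.508 = 378, and then N2* = 588 - 0.63·378 = 350.

N1* ≈ 378, N2* ≈ 350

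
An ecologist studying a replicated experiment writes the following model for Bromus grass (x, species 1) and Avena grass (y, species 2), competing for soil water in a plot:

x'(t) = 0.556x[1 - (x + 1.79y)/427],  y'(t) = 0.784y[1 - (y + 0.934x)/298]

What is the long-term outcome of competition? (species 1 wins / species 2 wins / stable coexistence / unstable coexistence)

Compare the nullcline intercepts: K1/α12 = 427/1.79 = 239 < K2 = 298; K2/α21 = 298/0.934 = 319 < K1 = 427.
Since both are reversed, neither can invade when rare; the interior point is a saddle.

unstable coexistence (outcome depends on initial conditions)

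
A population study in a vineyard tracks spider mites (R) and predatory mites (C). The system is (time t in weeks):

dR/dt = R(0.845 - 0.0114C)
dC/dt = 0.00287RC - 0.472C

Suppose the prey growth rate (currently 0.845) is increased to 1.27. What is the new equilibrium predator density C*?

C* ≈ 111

At the interior fixed point, setting dR/dt = 0 with R > 0 fixes C* = (prey growth rate)/(RC coefficient) — independent of the other coefficients.
With the change, C* = 1.27/0.0114 = 111; it rises from 74.1.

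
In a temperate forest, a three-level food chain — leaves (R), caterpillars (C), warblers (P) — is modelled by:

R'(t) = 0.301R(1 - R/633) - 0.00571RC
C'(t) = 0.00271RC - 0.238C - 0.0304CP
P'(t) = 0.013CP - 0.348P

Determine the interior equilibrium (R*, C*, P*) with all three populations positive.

R* ≈ 312, C* ≈ 26.8, P* ≈ 19.9

From dP/dt = 0: 0.013C* = 0.348, so C* = 26.8.
From dR/dt = 0: 0.301(1 - R*/633) = 0.00571·26.8, giving R* = 633·(1 - 0.508) = 312.
From dC/dt = 0: 0.00271·312 - 0.238 = 0.0304P*, so P* = 0.606/0.0304 = 19.9.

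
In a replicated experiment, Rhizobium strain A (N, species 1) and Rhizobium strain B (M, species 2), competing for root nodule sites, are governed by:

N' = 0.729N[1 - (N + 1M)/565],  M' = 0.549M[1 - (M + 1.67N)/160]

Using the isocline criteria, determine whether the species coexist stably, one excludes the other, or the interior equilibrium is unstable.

species 1 excludes species 2

Compare the nullcline intercepts: K1/α12 = 565/1 = 565 > K2 = 160; K2/α21 = 160/1.67 = 95.8 < K1 = 565.
Since the inequalities point opposite ways, species 1 can invade but species 2 cannot.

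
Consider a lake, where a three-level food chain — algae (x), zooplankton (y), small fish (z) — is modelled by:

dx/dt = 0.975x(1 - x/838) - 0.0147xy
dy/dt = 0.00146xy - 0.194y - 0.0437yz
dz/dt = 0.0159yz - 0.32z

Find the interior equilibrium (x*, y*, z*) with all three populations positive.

From dz/dt = 0: 0.0159y* = 0.32, so y* = 20.1.
From dx/dt = 0: 0.975(1 - x*/838) = 0.0147·20.1, giving x* = 838·(1 - 0.303) = 584.
From dy/dt = 0: 0.00146·584 - 0.194 = 0.0437z*, so z* = 0.658/0.0437 = 15.1.

x* ≈ 584, y* ≈ 20.1, z* ≈ 15.1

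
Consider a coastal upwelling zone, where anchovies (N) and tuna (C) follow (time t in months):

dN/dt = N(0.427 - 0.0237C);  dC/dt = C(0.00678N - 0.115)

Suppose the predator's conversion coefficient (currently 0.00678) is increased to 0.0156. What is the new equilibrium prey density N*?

N* ≈ 7.37

At the interior fixed point, setting dC/dt = 0 with C > 0 fixes N* = (predator death rate)/(NC coefficient) — independent of the other coefficients.
With the change, N* = 0.115/0.0156 = 7.37; it falls from 17.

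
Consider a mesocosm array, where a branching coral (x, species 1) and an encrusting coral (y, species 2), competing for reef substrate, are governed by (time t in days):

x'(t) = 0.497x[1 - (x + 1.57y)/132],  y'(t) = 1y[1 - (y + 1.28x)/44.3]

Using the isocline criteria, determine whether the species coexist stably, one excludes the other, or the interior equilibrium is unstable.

species 1 excludes species 2

Compare the nullcline intercepts: K1/α12 = 132/1.57 = 84.1 > K2 = 44.3; K2/α21 = 44.3/1.28 = 34.6 < K1 = 132.
Since the inequalities point opposite ways, species 1 can invade but species 2 cannot.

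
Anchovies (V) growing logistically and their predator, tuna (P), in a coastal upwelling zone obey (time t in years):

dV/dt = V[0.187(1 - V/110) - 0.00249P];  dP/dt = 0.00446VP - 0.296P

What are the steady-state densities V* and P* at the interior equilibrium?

V* ≈ 66.4, P* ≈ 29.8

From dP/dt = 0 with P > 0: 0.00446V* = 0.296, so V* = 66.4.
Substitute into dV/dt = 0: 0.187(1 - 66.4/110) = 0.00249P*.
The bracket is 0.397, giving P* = 0.0742/0.00249 = 29.8.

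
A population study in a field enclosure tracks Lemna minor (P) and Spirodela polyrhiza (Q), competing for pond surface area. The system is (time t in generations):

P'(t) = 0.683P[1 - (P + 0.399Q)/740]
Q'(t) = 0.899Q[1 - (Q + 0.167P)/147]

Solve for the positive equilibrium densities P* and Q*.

Setting both brackets to zero gives the nullclines P + 0.399Q = 740 and 0.167P + Q = 147.
Substituting Q = 147 - 0.167P into the first: P(1 - 0.399·0.167) = 740 - 0.399·147.
So P* = 681/0.933 = 730, and then Q* = 147 - 0.167·730 = 25.1.

P* ≈ 730, Q* ≈ 25.1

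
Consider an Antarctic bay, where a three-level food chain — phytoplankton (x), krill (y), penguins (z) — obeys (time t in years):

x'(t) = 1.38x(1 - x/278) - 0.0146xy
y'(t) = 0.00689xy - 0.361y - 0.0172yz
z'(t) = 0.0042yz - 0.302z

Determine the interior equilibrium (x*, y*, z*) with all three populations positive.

x* ≈ 66.5, y* ≈ 71.9, z* ≈ 5.66

From dz/dt = 0: 0.0042y* = 0.302, so y* = 71.9.
From dx/dt = 0: 1.38(1 - x*/278) = 0.0146·71.9, giving x* = 278·(1 - 0.761) = 66.5.
From dy/dt = 0: 0.00689·66.5 - 0.361 = 0.0172z*, so z* = 0.0973/0.0172 = 5.66.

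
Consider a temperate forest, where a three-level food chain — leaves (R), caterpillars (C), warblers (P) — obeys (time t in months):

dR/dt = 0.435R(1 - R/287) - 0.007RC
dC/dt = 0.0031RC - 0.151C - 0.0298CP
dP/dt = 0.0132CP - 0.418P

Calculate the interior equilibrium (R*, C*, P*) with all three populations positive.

From dP/dt = 0: 0.0132C* = 0.418, so C* = 31.7.
From dR/dt = 0: 0.435(1 - R*/287) = 0.007·31.7, giving R* = 287·(1 - 0.51) = 141.
From dC/dt = 0: 0.0031·141 - 0.151 = 0.0298P*, so P* = 0.285/0.0298 = 9.57.

R* ≈ 141, C* ≈ 31.7, P* ≈ 9.57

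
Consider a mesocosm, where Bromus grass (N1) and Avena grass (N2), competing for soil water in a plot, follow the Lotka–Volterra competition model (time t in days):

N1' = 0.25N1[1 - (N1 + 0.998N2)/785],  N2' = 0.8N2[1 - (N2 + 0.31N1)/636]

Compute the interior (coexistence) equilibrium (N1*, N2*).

Setting both brackets to zero gives the nullclines N1 + 0.998N2 = 785 and 0.31N1 + N2 = 636.
Substituting N2 = 636 - 0.31N1 into the first: N1(1 - 0.998·0.31) = 785 - 0.998·636.
So N1* = 150/0.691 = 218, and then N2* = 636 - 0.31·218 = 569.

N1* ≈ 218, N2* ≈ 569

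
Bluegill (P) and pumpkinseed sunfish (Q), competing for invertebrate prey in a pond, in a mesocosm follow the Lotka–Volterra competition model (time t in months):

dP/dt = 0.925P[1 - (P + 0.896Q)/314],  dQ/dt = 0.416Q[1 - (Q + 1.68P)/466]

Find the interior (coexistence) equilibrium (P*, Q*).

P* ≈ 205, Q* ≈ 122

Setting both brackets to zero gives the nullclines P + 0.896Q = 314 and 1.68P + Q = 466.
Substituting Q = 466 - 1.68P into the first: P(1 - 0.896·1.68) = 314 - 0.896·466.
So P* = -104/-0.505 = 205, and then Q* = 466 - 1.68·205 = 122.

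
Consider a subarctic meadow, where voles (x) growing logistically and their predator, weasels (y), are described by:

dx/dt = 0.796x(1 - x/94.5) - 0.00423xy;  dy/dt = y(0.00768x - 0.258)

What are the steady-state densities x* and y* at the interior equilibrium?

From dy/dt = 0 with y > 0: 0.00768x* = 0.258, so x* = 33.6.
Substitute into dx/dt = 0: 0.796(1 - 33.6/94.5) = 0.00423y*.
The bracket is 0.645, giving y* = 0.513/0.00423 = 121.

x* ≈ 33.6, y* ≈ 121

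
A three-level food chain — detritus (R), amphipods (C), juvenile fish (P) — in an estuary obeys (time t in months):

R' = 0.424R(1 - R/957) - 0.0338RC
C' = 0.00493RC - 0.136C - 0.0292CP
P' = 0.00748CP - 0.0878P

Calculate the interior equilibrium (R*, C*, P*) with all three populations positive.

From dP/dt = 0: 0.00748C* = 0.0878, so C* = 11.7.
From dR/dt = 0: 0.424(1 - R*/957) = 0.0338·11.7, giving R* = 957·(1 - 0.936) = 61.5.
From dC/dt = 0: 0.00493·61.5 - 0.136 = 0.0292P*, so P* = 0.167/0.0292 = 5.73.

R* ≈ 61.5, C* ≈ 11.7, P* ≈ 5.73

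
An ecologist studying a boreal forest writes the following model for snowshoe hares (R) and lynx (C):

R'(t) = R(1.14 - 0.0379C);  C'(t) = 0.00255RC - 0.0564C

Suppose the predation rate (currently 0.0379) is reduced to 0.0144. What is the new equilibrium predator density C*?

At the interior fixed point, setting dR/dt = 0 with R > 0 fixes C* = (prey growth rate)/(RC coefficient) — independent of the other coefficients.
With the change, C* = 1.14/0.0144 = 79.2; it rises from 30.1.

C* ≈ 79.2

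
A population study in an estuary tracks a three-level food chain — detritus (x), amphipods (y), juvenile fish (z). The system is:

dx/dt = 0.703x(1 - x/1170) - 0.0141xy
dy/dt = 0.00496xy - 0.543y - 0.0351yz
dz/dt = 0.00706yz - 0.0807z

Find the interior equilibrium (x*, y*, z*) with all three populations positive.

x* ≈ 902, y* ≈ 11.4, z* ≈ 112

From dz/dt = 0: 0.00706y* = 0.0807, so y* = 11.4.
From dx/dt = 0: 0.703(1 - x*/1170) = 0.0141·11.4, giving x* = 1170·(1 - 0.229) = 902.
From dy/dt = 0: 0.00496·902 - 0.543 = 0.0351z*, so z* = 3.93/0.0351 = 112.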